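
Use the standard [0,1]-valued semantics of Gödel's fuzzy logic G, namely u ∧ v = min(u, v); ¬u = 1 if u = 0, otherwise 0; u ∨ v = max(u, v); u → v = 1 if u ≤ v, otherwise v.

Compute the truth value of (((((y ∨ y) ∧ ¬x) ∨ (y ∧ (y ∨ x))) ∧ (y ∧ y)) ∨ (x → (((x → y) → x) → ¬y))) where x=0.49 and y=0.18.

(y ∨ y) = max(0.18, 0.18) = 0.18
¬x: Gödel ¬ of 0.49 = 0 (operand ≠ 0)
((y ∨ y) ∧ ¬x) = min(0.18, 0) = 0
(y ∨ x) = max(0.18, 0.49) = 0.49
(y ∧ (y ∨ x)) = min(0.18, 0.49) = 0.18
(((y ∨ y) ∧ ¬x) ∨ (y ∧ (y ∨ x))) = max(0, 0.18) = 0.18
(y ∧ y) = min(0.18, 0.18) = 0.18
((((y ∨ y) ∧ ¬x) ∨ (y ∧ (y ∨ x))) ∧ (y ∧ y)) = min(0.18, 0.18) = 0.18
(x → y): 0.49 > 0.18, so result = 0.18
((x → y) → x): 0.18 ≤ 0.49, so result = 1
¬y: Gödel ¬ of 0.18 = 0 (operand ≠ 0)
(((x → y) → x) → ¬y): 1 > 0, so result = 0
(x → (((x → y) → x) → ¬y)): 0.49 > 0, so result = 0
(((((y ∨ y) ∧ ¬x) ∨ (y ∧ (y ∨ x))) ∧ (y ∧ y)) ∨ (x → (((x → y) → x) → ¬y))) = max(0.18, 0) = 0.18

0.18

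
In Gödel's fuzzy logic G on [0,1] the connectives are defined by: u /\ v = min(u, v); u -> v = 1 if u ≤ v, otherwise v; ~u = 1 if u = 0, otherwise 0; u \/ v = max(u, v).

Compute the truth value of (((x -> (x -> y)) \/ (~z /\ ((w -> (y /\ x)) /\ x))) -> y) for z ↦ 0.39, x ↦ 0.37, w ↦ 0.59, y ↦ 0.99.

0.99

(x -> y): 0.37 ≤ 0.99, so result = 1
(x -> (x -> y)): 0.37 ≤ 1, so result = 1
~z: Gödel ¬ of 0.39 = 0 (operand ≠ 0)
(y /\ x) = min(0.99, 0.37) = 0.37
(w -> (y /\ x)): 0.59 > 0.37, so result = 0.37
((w -> (y /\ x)) /\ x) = min(0.37, 0.37) = 0.37
(~z /\ ((w -> (y /\ x)) /\ x)) = min(0, 0.37) = 0
((x -> (x -> y)) \/ (~z /\ ((w -> (y /\ x)) /\ x))) = max(1, 0) = 1
(((x -> (x -> y)) \/ (~z /\ ((w -> (y /\ x)) /\ x))) -> y): 1 > 0.99, so result = 0.99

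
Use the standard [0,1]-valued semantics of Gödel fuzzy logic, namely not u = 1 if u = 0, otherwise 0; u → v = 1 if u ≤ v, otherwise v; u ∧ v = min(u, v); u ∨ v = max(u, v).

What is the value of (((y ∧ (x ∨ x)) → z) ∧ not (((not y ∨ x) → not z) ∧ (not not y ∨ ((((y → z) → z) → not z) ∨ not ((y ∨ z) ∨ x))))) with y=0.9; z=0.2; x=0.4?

0.20

(x ∨ x) = max(0.4, 0.4) = 0.4
(y ∧ (x ∨ x)) = min(0.9, 0.4) = 0.4
((y ∧ (x ∨ x)) → z): 0.4 > 0.2, so result = 0.2
not y: Gödel ¬ of 0.9 = 0 (operand ≠ 0)
(not y ∨ x) = max(0, 0.4) = 0.4
not z: Gödel ¬ of 0.2 = 0 (operand ≠ 0)
((not y ∨ x) → not z): 0.4 > 0, so result = 0
not y: Gödel ¬ of 0.9 = 0 (operand ≠ 0)
not not y: Gödel ¬ of 0 = 1 (operand is 0)
(y → z): 0.9 > 0.2, so result = 0.2
((y → z) → z): 0.2 ≤ 0.2, so result = 1
not z: Gödel ¬ of 0.2 = 0 (operand ≠ 0)
(((y → z) → z) → not z): 1 > 0, so result = 0
(y ∨ z) = max(0.9, 0.2) = 0.9
((y ∨ z) ∨ x) = max(0.9, 0.4) = 0.9
not ((y ∨ z) ∨ x): Gödel ¬ of 0.9 = 0 (operand ≠ 0)
((((y → z) → z) → not z) ∨ not ((y ∨ z) ∨ x)) = max(0, 0) = 0
(not not y ∨ ((((y → z) → z) → not z) ∨ not ((y ∨ z) ∨ x))) = max(1, 0) = 1
(((not y ∨ x) → not z) ∧ (not not y ∨ ((((y → z) → z) → not z) ∨ not ((y ∨ z) ∨ x)))) = min(0, 1) = 0
not (((not y ∨ x) → not z) ∧ (not not y ∨ ((((y → z) → z) → not z) ∨ not ((y ∨ z) ∨ x)))): Gödel ¬ of 0 = 1 (operand is 0)
(((y ∧ (x ∨ x)) → z) ∧ not (((not y ∨ x) → not z) ∧ (not not y ∨ ((((y → z) → z) → not z) ∨ not ((y ∨ z) ∨ x))))) = min(0.2, 1) = 0.2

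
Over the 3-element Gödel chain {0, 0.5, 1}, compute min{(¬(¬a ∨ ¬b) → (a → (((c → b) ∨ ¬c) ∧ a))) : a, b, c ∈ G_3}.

0.50

The minimum is attained at a = 1, b = 0.5, c = 1:
  ¬a: Gödel ¬ of 1 = 0 (operand ≠ 0)
  ¬b: Gödel ¬ of 0.5 = 0 (operand ≠ 0)
  (¬a ∨ ¬b) = max(0, 0) = 0
  ¬(¬a ∨ ¬b): Gödel ¬ of 0 = 1 (operand is 0)
  (c → b): 1 > 0.5, so result = 0.5
  ¬c: Gödel ¬ of 1 = 0 (operand ≠ 0)
  ((c → b) ∨ ¬c) = max(0.5, 0) = 0.5
  (((c → b) ∨ ¬c) ∧ a) = min(0.5, 1) = 0.5
  (a → (((c → b) ∨ ¬c) ∧ a)): 1 > 0.5, so result = 0.5
  (¬(¬a ∨ ¬b) → (a → (((c → b) ∨ ¬c) ∧ a))): 1 > 0.5, so result = 0.5
Checking all 27 assignments confirms none give a value below 0.50.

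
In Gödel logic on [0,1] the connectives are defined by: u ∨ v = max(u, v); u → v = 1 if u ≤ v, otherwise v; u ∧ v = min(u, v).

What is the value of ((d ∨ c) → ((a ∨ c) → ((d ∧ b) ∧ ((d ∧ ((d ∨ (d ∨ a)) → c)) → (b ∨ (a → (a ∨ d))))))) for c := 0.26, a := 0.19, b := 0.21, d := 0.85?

0.21

(d ∨ c) = max(0.85, 0.26) = 0.85
(a ∨ c) = max(0.19, 0.26) = 0.26
(d ∧ b) = min(0.85, 0.21) = 0.21
(d ∨ a) = max(0.85, 0.19) = 0.85
(d ∨ (d ∨ a)) = max(0.85, 0.85) = 0.85
((d ∨ (d ∨ a)) → c): 0.85 > 0.26, so result = 0.26
(d ∧ ((d ∨ (d ∨ a)) → c)) = min(0.85, 0.26) = 0.26
(a ∨ d) = max(0.19, 0.85) = 0.85
(a → (a ∨ d)): 0.19 ≤ 0.85, so result = 1
(b ∨ (a → (a ∨ d))) = max(0.21, 1) = 1
((d ∧ ((d ∨ (d ∨ a)) → c)) → (b ∨ (a → (a ∨ d)))): 0.26 ≤ 1, so result = 1
((d ∧ b) ∧ ((d ∧ ((d ∨ (d ∨ a)) → c)) → (b ∨ (a → (a ∨ d))))) = min(0.21, 1) = 0.21
((a ∨ c) → ((d ∧ b) ∧ ((d ∧ ((d ∨ (d ∨ a)) → c)) → (b ∨ (a → (a ∨ d)))))): 0.26 > 0.21, so result = 0.21
((d ∨ c) → ((a ∨ c) → ((d ∧ b) ∧ ((d ∧ ((d ∨ (d ∨ a)) → c)) → (b ∨ (a → (a ∨ d))))))): 0.85 > 0.21, so result = 0.21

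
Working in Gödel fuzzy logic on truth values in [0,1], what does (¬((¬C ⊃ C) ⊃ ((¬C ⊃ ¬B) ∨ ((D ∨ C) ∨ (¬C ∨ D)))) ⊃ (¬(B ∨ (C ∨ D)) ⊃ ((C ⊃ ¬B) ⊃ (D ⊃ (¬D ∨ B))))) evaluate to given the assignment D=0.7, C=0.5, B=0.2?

1.00

¬C: Gödel ¬ of 0.5 = 0 (operand ≠ 0)
(¬C ⊃ C): 0 ≤ 0.5, so result = 1
¬C: Gödel ¬ of 0.5 = 0 (operand ≠ 0)
¬B: Gödel ¬ of 0.2 = 0 (operand ≠ 0)
(¬C ⊃ ¬B): 0 ≤ 0, so result = 1
(D ∨ C) = max(0.7, 0.5) = 0.7
¬C: Gödel ¬ of 0.5 = 0 (operand ≠ 0)
(¬C ∨ D) = max(0, 0.7) = 0.7
((D ∨ C) ∨ (¬C ∨ D)) = max(0.7, 0.7) = 0.7
((¬C ⊃ ¬B) ∨ ((D ∨ C) ∨ (¬C ∨ D))) = max(1, 0.7) = 1
((¬C ⊃ C) ⊃ ((¬C ⊃ ¬B) ∨ ((D ∨ C) ∨ (¬C ∨ D)))): 1 ≤ 1, so result = 1
¬((¬C ⊃ C) ⊃ ((¬C ⊃ ¬B) ∨ ((D ∨ C) ∨ (¬C ∨ D)))): Gödel ¬ of 1 = 0 (operand ≠ 0)
(C ∨ D) = max(0.5, 0.7) = 0.7
(B ∨ (C ∨ D)) = max(0.2, 0.7) = 0.7
¬(B ∨ (C ∨ D)): Gödel ¬ of 0.7 = 0 (operand ≠ 0)
¬B: Gödel ¬ of 0.2 = 0 (operand ≠ 0)
(C ⊃ ¬B): 0.5 > 0, so result = 0
¬D: Gödel ¬ of 0.7 = 0 (operand ≠ 0)
(¬D ∨ B) = max(0, 0.2) = 0.2
(D ⊃ (¬D ∨ B)): 0.7 > 0.2, so result = 0.2
((C ⊃ ¬B) ⊃ (D ⊃ (¬D ∨ B))): 0 ≤ 0.2, so result = 1
(¬(B ∨ (C ∨ D)) ⊃ ((C ⊃ ¬B) ⊃ (D ⊃ (¬D ∨ B)))): 0 ≤ 1, so result = 1
(¬((¬C ⊃ C) ⊃ ((¬C ⊃ ¬B) ∨ ((D ∨ C) ∨ (¬C ∨ D)))) ⊃ (¬(B ∨ (C ∨ D)) ⊃ ((C ⊃ ¬B) ⊃ (D ⊃ (¬D ∨ B))))): 0 ≤ 1, so result = 1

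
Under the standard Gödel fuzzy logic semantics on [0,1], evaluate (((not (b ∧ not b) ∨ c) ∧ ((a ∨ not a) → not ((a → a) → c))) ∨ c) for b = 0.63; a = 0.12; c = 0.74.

0.74

not b: Gödel ¬ of 0.63 = 0 (operand ≠ 0)
(b ∧ not b) = min(0.63, 0) = 0
not (b ∧ not b): Gödel ¬ of 0 = 1 (operand is 0)
(not (b ∧ not b) ∨ c) = max(1, 0.74) = 1
not a: Gödel ¬ of 0.12 = 0 (operand ≠ 0)
(a ∨ not a) = max(0.12, 0) = 0.12
(a → a): 0.12 ≤ 0.12, so result = 1
((a → a) → c): 1 > 0.74, so result = 0.74
not ((a → a) → c): Gödel ¬ of 0.74 = 0 (operand ≠ 0)
((a ∨ not a) → not ((a → a) → c)): 0.12 > 0, so result = 0
((not (b ∧ not b) ∨ c) ∧ ((a ∨ not a) → not ((a → a) → c))) = min(1, 0) = 0
(((not (b ∧ not b) ∨ c) ∧ ((a ∨ not a) → not ((a → a) → c))) ∨ c) = max(0, 0.74) = 0.74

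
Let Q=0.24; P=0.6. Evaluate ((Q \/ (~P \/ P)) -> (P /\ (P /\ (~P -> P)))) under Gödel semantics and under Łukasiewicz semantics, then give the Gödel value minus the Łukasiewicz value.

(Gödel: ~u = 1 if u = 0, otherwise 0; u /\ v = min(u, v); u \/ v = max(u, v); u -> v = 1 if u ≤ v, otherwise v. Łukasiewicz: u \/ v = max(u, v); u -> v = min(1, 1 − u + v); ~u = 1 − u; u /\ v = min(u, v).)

Gödel evaluation:
  ~P: Gödel ¬ of 0.6 = 0 (operand ≠ 0)
  (~P \/ P) = max(0, 0.6) = 0.6
  (Q \/ (~P \/ P)) = max(0.24, 0.6) = 0.6
  ~P: Gödel ¬ of 0.6 = 0 (operand ≠ 0)
  (~P -> P): 0 ≤ 0.6, so result = 1
  (P /\ (~P -> P)) = min(0.6, 1) = 0.6
  (P /\ (P /\ (~P -> P))) = min(0.6, 0.6) = 0.6
  ((Q \/ (~P \/ P)) -> (P /\ (P /\ (~P -> P)))): 0.6 ≤ 0.6, so result = 1
  Gödel value = 1
Łukasiewicz evaluation:
  ~P: Łukasiewicz ¬ gives 1 − 0.6 = 0.4
  (~P \/ P) = max(0.4, 0.6) = 0.6
  (Q \/ (~P \/ P)) = max(0.24, 0.6) = 0.6
  ~P: Łukasiewicz ¬ gives 1 − 0.6 = 0.4
  (~P -> P): min(1, 1 − 0.4 + 0.6) = 1
  (P /\ (~P -> P)) = min(0.6, 1) = 0.6
  (P /\ (P /\ (~P -> P))) = min(0.6, 0.6) = 0.6
  ((Q \/ (~P \/ P)) -> (P /\ (P /\ (~P -> P)))): min(1, 1 − 0.6 + 0.6) = 1
  Łukasiewicz value = 1
Difference: 1 − 1 = 0.00

0.00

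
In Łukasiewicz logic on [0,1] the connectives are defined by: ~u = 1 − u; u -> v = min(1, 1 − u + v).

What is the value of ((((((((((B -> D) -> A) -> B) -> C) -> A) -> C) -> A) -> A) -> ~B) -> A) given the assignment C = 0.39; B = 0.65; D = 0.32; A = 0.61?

(B -> D): min(1, 1 − 0.65 + 0.32) = 0.67
((B -> D) -> A): min(1, 1 − 0.67 + 0.61) = 0.94
(((B -> D) -> A) -> B): min(1, 1 − 0.94 + 0.65) = 0.71
((((B -> D) -> A) -> B) -> C): min(1, 1 − 0.71 + 0.39) = 0.68
(((((B -> D) -> A) -> B) -> C) -> A): min(1, 1 − 0.68 + 0.61) = 0.93
((((((B -> D) -> A) -> B) -> C) -> A) -> C): min(1, 1 − 0.93 + 0.39) = 0.46
(((((((B -> D) -> A) -> B) -> C) -> A) -> C) -> A): min(1, 1 − 0.46 + 0.61) = 1
((((((((B -> D) -> A) -> B) -> C) -> A) -> C) -> A) -> A): min(1, 1 − 1 + 0.61) = 0.61
~B: Łukasiewicz ¬ gives 1 − 0.65 = 0.35
(((((((((B -> D) -> A) -> B) -> C) -> A) -> C) -> A) -> A) -> ~B): min(1, 1 − 0.61 + 0.35) = 0.74
((((((((((B -> D) -> A) -> B) -> C) -> A) -> C) -> A) -> A) -> ~B) -> A): min(1, 1 − 0.74 + 0.61) = 0.87

0.87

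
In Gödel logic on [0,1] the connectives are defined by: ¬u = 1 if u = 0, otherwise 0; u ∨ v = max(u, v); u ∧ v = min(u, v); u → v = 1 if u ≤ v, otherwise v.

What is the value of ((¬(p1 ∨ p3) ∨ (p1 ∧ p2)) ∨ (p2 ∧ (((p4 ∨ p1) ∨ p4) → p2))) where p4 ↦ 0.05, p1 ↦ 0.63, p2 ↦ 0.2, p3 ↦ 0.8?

0.20

(p1 ∨ p3) = max(0.63, 0.8) = 0.8
¬(p1 ∨ p3): Gödel ¬ of 0.8 = 0 (operand ≠ 0)
(p1 ∧ p2) = min(0.63, 0.2) = 0.2
(¬(p1 ∨ p3) ∨ (p1 ∧ p2)) = max(0, 0.2) = 0.2
(p4 ∨ p1) = max(0.05, 0.63) = 0.63
((p4 ∨ p1) ∨ p4) = max(0.63, 0.05) = 0.63
(((p4 ∨ p1) ∨ p4) → p2): 0.63 > 0.2, so result = 0.2
(p2 ∧ (((p4 ∨ p1) ∨ p4) → p2)) = min(0.2, 0.2) = 0.2
((¬(p1 ∨ p3) ∨ (p1 ∧ p2)) ∨ (p2 ∧ (((p4 ∨ p1) ∨ p4) → p2))) = max(0.2, 0.2) = 0.2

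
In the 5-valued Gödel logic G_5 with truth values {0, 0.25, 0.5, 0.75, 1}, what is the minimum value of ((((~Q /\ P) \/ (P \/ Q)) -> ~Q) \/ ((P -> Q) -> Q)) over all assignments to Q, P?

0.25

The minimum is attained at Q = 0.25, P = 0:
  ~Q: Gödel ¬ of 0.25 = 0 (operand ≠ 0)
  (~Q /\ P) = min(0, 0) = 0
  (P \/ Q) = max(0, 0.25) = 0.25
  ((~Q /\ P) \/ (P \/ Q)) = max(0, 0.25) = 0.25
  ~Q: Gödel ¬ of 0.25 = 0 (operand ≠ 0)
  (((~Q /\ P) \/ (P \/ Q)) -> ~Q): 0.25 > 0, so result = 0
  (P -> Q): 0 ≤ 0.25, so result = 1
  ((P -> Q) -> Q): 1 > 0.25, so result = 0.25
  ((((~Q /\ P) \/ (P \/ Q)) -> ~Q) \/ ((P -> Q) -> Q)) = max(0, 0.25) = 0.25
Checking all 25 assignments confirms none give a value below 0.25.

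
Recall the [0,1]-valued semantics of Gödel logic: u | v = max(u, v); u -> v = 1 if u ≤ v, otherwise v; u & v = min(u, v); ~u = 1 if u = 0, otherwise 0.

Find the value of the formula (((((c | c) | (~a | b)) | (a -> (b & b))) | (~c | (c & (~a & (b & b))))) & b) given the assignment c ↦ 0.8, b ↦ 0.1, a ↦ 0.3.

(c | c) = max(0.8, 0.8) = 0.8
~a: Gödel ¬ of 0.3 = 0 (operand ≠ 0)
(~a | b) = max(0, 0.1) = 0.1
((c | c) | (~a | b)) = max(0.8, 0.1) = 0.8
(b & b) = min(0.1, 0.1) = 0.1
(a -> (b & b)): 0.3 > 0.1, so result = 0.1
(((c | c) | (~a | b)) | (a -> (b & b))) = max(0.8, 0.1) = 0.8
~c: Gödel ¬ of 0.8 = 0 (operand ≠ 0)
~a: Gödel ¬ of 0.3 = 0 (operand ≠ 0)
(b & b) = min(0.1, 0.1) = 0.1
(~a & (b & b)) = min(0, 0.1) = 0
(c & (~a & (b & b))) = min(0.8, 0) = 0
(~c | (c & (~a & (b & b)))) = max(0, 0) = 0
((((c | c) | (~a | b)) | (a -> (b & b))) | (~c | (c & (~a & (b & b))))) = max(0.8, 0) = 0.8
(((((c | c) | (~a | b)) | (a -> (b & b))) | (~c | (c & (~a & (b & b))))) & b) = min(0.8, 0.1) = 0.1

0.10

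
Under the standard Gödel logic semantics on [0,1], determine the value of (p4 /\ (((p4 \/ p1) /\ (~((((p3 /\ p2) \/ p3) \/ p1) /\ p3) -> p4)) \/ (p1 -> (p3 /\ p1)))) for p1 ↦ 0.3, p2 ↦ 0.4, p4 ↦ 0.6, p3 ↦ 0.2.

(p4 \/ p1) = max(0.6, 0.3) = 0.6
(p3 /\ p2) = min(0.2, 0.4) = 0.2
((p3 /\ p2) \/ p3) = max(0.2, 0.2) = 0.2
(((p3 /\ p2) \/ p3) \/ p1) = max(0.2, 0.3) = 0.3
((((p3 /\ p2) \/ p3) \/ p1) /\ p3) = min(0.3, 0.2) = 0.2
~((((p3 /\ p2) \/ p3) \/ p1) /\ p3): Gödel ¬ of 0.2 = 0 (operand ≠ 0)
(~((((p3 /\ p2) \/ p3) \/ p1) /\ p3) -> p4): 0 ≤ 0.6, so result = 1
((p4 \/ p1) /\ (~((((p3 /\ p2) \/ p3) \/ p1) /\ p3) -> p4)) = min(0.6, 1) = 0.6
(p3 /\ p1) = min(0.2, 0.3) = 0.2
(p1 -> (p3 /\ p1)): 0.3 > 0.2, so result = 0.2
(((p4 \/ p1) /\ (~((((p3 /\ p2) \/ p3) \/ p1) /\ p3) -> p4)) \/ (p1 -> (p3 /\ p1))) = max(0.6, 0.2) = 0.6
(p4 /\ (((p4 \/ p1) /\ (~((((p3 /\ p2) \/ p3) \/ p1) /\ p3) -> p4)) \/ (p1 -> (p3 /\ p1)))) = min(0.6, 0.6) = 0.6

0.60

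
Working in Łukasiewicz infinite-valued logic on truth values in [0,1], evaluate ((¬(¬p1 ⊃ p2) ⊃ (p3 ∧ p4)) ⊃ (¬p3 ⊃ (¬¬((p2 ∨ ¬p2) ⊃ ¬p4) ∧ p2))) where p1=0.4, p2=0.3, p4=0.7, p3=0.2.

0.60

¬p1: Łukasiewicz ¬ gives 1 − 0.4 = 0.6
(¬p1 ⊃ p2): min(1, 1 − 0.6 + 0.3) = 0.7
¬(¬p1 ⊃ p2): Łukasiewicz ¬ gives 1 − 0.7 = 0.3
(p3 ∧ p4) = min(0.2, 0.7) = 0.2
(¬(¬p1 ⊃ p2) ⊃ (p3 ∧ p4)): min(1, 1 − 0.3 + 0.2) = 0.9
¬p3: Łukasiewicz ¬ gives 1 − 0.2 = 0.8
¬p2: Łukasiewicz ¬ gives 1 − 0.3 = 0.7
(p2 ∨ ¬p2) = max(0.3, 0.7) = 0.7
¬p4: Łukasiewicz ¬ gives 1 − 0.7 = 0.3
((p2 ∨ ¬p2) ⊃ ¬p4): min(1, 1 − 0.7 + 0.3) = 0.6
¬((p2 ∨ ¬p2) ⊃ ¬p4): Łukasiewicz ¬ gives 1 − 0.6 = 0.4
¬¬((p2 ∨ ¬p2) ⊃ ¬p4): Łukasiewicz ¬ gives 1 − 0.4 = 0.6
(¬¬((p2 ∨ ¬p2) ⊃ ¬p4) ∧ p2) = min(0.6, 0.3) = 0.3
(¬p3 ⊃ (¬¬((p2 ∨ ¬p2) ⊃ ¬p4) ∧ p2)): min(1, 1 − 0.8 + 0.3) = 0.5
((¬(¬p1 ⊃ p2) ⊃ (p3 ∧ p4)) ⊃ (¬p3 ⊃ (¬¬((p2 ∨ ¬p2) ⊃ ¬p4) ∧ p2))): min(1, 1 − 0.9 + 0.5) = 0.6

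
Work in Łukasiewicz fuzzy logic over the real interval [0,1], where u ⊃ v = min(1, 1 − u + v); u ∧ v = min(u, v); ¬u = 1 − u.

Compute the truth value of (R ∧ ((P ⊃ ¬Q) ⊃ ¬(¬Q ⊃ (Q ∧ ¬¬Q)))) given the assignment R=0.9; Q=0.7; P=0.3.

0.00

¬Q: Łukasiewicz ¬ gives 1 − 0.7 = 0.3
(P ⊃ ¬Q): min(1, 1 − 0.3 + 0.3) = 1
¬Q: Łukasiewicz ¬ gives 1 − 0.7 = 0.3
¬Q: Łukasiewicz ¬ gives 1 − 0.7 = 0.3
¬¬Q: Łukasiewicz ¬ gives 1 − 0.3 = 0.7
(Q ∧ ¬¬Q) = min(0.7, 0.7) = 0.7
(¬Q ⊃ (Q ∧ ¬¬Q)): min(1, 1 − 0.3 + 0.7) = 1
¬(¬Q ⊃ (Q ∧ ¬¬Q)): Łukasiewicz ¬ gives 1 − 1 = 0
((P ⊃ ¬Q) ⊃ ¬(¬Q ⊃ (Q ∧ ¬¬Q))): min(1, 1 − 1 + 0) = 0
(R ∧ ((P ⊃ ¬Q) ⊃ ¬(¬Q ⊃ (Q ∧ ¬¬Q)))) = min(0.9, 0) = 0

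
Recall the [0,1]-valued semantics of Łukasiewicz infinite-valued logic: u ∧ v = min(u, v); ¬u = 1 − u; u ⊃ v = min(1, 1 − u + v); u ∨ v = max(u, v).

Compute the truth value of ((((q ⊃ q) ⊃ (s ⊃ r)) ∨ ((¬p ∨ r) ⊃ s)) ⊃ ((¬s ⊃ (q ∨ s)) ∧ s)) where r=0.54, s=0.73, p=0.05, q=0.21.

(q ⊃ q): min(1, 1 − 0.21 + 0.21) = 1
(s ⊃ r): min(1, 1 − 0.73 + 0.54) = 0.81
((q ⊃ q) ⊃ (s ⊃ r)): min(1, 1 − 1 + 0.81) = 0.81
¬p: Łukasiewicz ¬ gives 1 − 0.05 = 0.95
(¬p ∨ r) = max(0.95, 0.54) = 0.95
((¬p ∨ r) ⊃ s): min(1, 1 − 0.95 + 0.73) = 0.78
(((q ⊃ q) ⊃ (s ⊃ r)) ∨ ((¬p ∨ r) ⊃ s)) = max(0.81, 0.78) = 0.81
¬s: Łukasiewicz ¬ gives 1 − 0.73 = 0.27
(q ∨ s) = max(0.21, 0.73) = 0.73
(¬s ⊃ (q ∨ s)): min(1, 1 − 0.27 + 0.73) = 1
((¬s ⊃ (q ∨ s)) ∧ s) = min(1, 0.73) = 0.73
((((q ⊃ q) ⊃ (s ⊃ r)) ∨ ((¬p ∨ r) ⊃ s)) ⊃ ((¬s ⊃ (q ∨ s)) ∧ s)): min(1, 1 − 0.81 + 0.73) = 0.92

0.92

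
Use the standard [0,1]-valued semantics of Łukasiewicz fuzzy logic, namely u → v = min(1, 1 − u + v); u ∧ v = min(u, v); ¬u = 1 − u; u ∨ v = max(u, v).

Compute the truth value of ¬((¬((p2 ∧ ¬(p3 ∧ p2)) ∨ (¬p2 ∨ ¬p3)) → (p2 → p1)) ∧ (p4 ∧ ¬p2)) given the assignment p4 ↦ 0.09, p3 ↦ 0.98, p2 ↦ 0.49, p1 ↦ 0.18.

0.91

(p3 ∧ p2) = min(0.98, 0.49) = 0.49
¬(p3 ∧ p2): Łukasiewicz ¬ gives 1 − 0.49 = 0.51
(p2 ∧ ¬(p3 ∧ p2)) = min(0.49, 0.51) = 0.49
¬p2: Łukasiewicz ¬ gives 1 − 0.49 = 0.51
¬p3: Łukasiewicz ¬ gives 1 − 0.98 = 0.02
(¬p2 ∨ ¬p3) = max(0.51, 0.02) = 0.51
((p2 ∧ ¬(p3 ∧ p2)) ∨ (¬p2 ∨ ¬p3)) = max(0.49, 0.51) = 0.51
¬((p2 ∧ ¬(p3 ∧ p2)) ∨ (¬p2 ∨ ¬p3)): Łukasiewicz ¬ gives 1 − 0.51 = 0.49
(p2 → p1): min(1, 1 − 0.49 + 0.18) = 0.69
(¬((p2 ∧ ¬(p3 ∧ p2)) ∨ (¬p2 ∨ ¬p3)) → (p2 → p1)): min(1, 1 − 0.49 + 0.69) = 1
¬p2: Łukasiewicz ¬ gives 1 − 0.49 = 0.51
(p4 ∧ ¬p2) = min(0.09, 0.51) = 0.09
((¬((p2 ∧ ¬(p3 ∧ p2)) ∨ (¬p2 ∨ ¬p3)) → (p2 → p1)) ∧ (p4 ∧ ¬p2)) = min(1, 0.09) = 0.09
¬((¬((p2 ∧ ¬(p3 ∧ p2)) ∨ (¬p2 ∨ ¬p3)) → (p2 → p1)) ∧ (p4 ∧ ¬p2)): Łukasiewicz ¬ gives 1 − 0.09 = 0.91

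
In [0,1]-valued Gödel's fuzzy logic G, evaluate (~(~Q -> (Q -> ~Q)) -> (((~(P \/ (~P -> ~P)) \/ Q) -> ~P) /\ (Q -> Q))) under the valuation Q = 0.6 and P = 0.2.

~Q: Gödel ¬ of 0.6 = 0 (operand ≠ 0)
~Q: Gödel ¬ of 0.6 = 0 (operand ≠ 0)
(Q -> ~Q): 0.6 > 0, so result = 0
(~Q -> (Q -> ~Q)): 0 ≤ 0, so result = 1
~(~Q -> (Q -> ~Q)): Gödel ¬ of 1 = 0 (operand ≠ 0)
~P: Gödel ¬ of 0.2 = 0 (operand ≠ 0)
~P: Gödel ¬ of 0.2 = 0 (operand ≠ 0)
(~P -> ~P): 0 ≤ 0, so result = 1
(P \/ (~P -> ~P)) = max(0.2, 1) = 1
~(P \/ (~P -> ~P)): Gödel ¬ of 1 = 0 (operand ≠ 0)
(~(P \/ (~P -> ~P)) \/ Q) = max(0, 0.6) = 0.6
~P: Gödel ¬ of 0.2 = 0 (operand ≠ 0)
((~(P \/ (~P -> ~P)) \/ Q) -> ~P): 0.6 > 0, so result = 0
(Q -> Q): 0.6 ≤ 0.6, so result = 1
(((~(P \/ (~P -> ~P)) \/ Q) -> ~P) /\ (Q -> Q)) = min(0, 1) = 0
(~(~Q -> (Q -> ~Q)) -> (((~(P \/ (~P -> ~P)) \/ Q) -> ~P) /\ (Q -> Q))): 0 ≤ 0, so result = 1

1.00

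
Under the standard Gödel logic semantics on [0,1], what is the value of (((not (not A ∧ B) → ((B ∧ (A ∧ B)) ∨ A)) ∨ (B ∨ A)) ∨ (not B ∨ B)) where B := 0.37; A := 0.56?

0.56

not A: Gödel ¬ of 0.56 = 0 (operand ≠ 0)
(not A ∧ B) = min(0, 0.37) = 0
not (not A ∧ B): Gödel ¬ of 0 = 1 (operand is 0)
(A ∧ B) = min(0.56, 0.37) = 0.37
(B ∧ (A ∧ B)) = min(0.37, 0.37) = 0.37
((B ∧ (A ∧ B)) ∨ A) = max(0.37, 0.56) = 0.56
(not (not A ∧ B) → ((B ∧ (A ∧ B)) ∨ A)): 1 > 0.56, so result = 0.56
(B ∨ A) = max(0.37, 0.56) = 0.56
((not (not A ∧ B) → ((B ∧ (A ∧ B)) ∨ A)) ∨ (B ∨ A)) = max(0.56, 0.56) = 0.56
not B: Gödel ¬ of 0.37 = 0 (operand ≠ 0)
(not B ∨ B) = max(0, 0.37) = 0.37
(((not (not A ∧ B) → ((B ∧ (A ∧ B)) ∨ A)) ∨ (B ∨ A)) ∨ (not B ∨ B)) = max(0.56, 0.37) = 0.56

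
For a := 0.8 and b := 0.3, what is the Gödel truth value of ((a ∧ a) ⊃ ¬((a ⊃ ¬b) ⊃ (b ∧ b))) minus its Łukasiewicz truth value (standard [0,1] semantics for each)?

-0.80

Gödel evaluation:
  (a ∧ a) = min(0.8, 0.8) = 0.8
  ¬b: Gödel ¬ of 0.3 = 0 (operand ≠ 0)
  (a ⊃ ¬b): 0.8 > 0, so result = 0
  (b ∧ b) = min(0.3, 0.3) = 0.3
  ((a ⊃ ¬b) ⊃ (b ∧ b)): 0 ≤ 0.3, so result = 1
  ¬((a ⊃ ¬b) ⊃ (b ∧ b)): Gödel ¬ of 1 = 0 (operand ≠ 0)
  ((a ∧ a) ⊃ ¬((a ⊃ ¬b) ⊃ (b ∧ b))): 0.8 > 0, so result = 0
  Gödel value = 0
Łukasiewicz evaluation:
  (a ∧ a) = min(0.8, 0.8) = 0.8
  ¬b: Łukasiewicz ¬ gives 1 − 0.3 = 0.7
  (a ⊃ ¬b): min(1, 1 − 0.8 + 0.7) = 0.9
  (b ∧ b) = min(0.3, 0.3) = 0.3
  ((a ⊃ ¬b) ⊃ (b ∧ b)): min(1, 1 − 0.9 + 0.3) = 0.4
  ¬((a ⊃ ¬b) ⊃ (b ∧ b)): Łukasiewicz ¬ gives 1 − 0.4 = 0.6
  ((a ∧ a) ⊃ ¬((a ⊃ ¬b) ⊃ (b ∧ b))): min(1, 1 − 0.8 + 0.6) = 0.8
  Łukasiewicz value = 0.8
Difference: 0 − 0.8 = -0.80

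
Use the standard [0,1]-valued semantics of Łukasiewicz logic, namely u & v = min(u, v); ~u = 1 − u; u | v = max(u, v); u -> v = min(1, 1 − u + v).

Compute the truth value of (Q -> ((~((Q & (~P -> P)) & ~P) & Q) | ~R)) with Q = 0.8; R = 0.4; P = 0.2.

0.80

~P: Łukasiewicz ¬ gives 1 − 0.2 = 0.8
(~P -> P): min(1, 1 − 0.8 + 0.2) = 0.4
(Q & (~P -> P)) = min(0.8, 0.4) = 0.4
~P: Łukasiewicz ¬ gives 1 − 0.2 = 0.8
((Q & (~P -> P)) & ~P) = min(0.4, 0.8) = 0.4
~((Q & (~P -> P)) & ~P): Łukasiewicz ¬ gives 1 − 0.4 = 0.6
(~((Q & (~P -> P)) & ~P) & Q) = min(0.6, 0.8) = 0.6
~R: Łukasiewicz ¬ gives 1 − 0.4 = 0.6
((~((Q & (~P -> P)) & ~P) & Q) | ~R) = max(0.6, 0.6) = 0.6
(Q -> ((~((Q & (~P -> P)) & ~P) & Q) | ~R)): min(1, 1 − 0.8 + 0.6) = 0.8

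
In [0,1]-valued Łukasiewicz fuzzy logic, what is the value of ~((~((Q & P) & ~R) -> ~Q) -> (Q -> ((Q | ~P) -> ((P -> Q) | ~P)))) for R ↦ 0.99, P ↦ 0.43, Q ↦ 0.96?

(Q & P) = min(0.96, 0.43) = 0.43
~R: Łukasiewicz ¬ gives 1 − 0.99 = 0.01
((Q & P) & ~R) = min(0.43, 0.01) = 0.01
~((Q & P) & ~R): Łukasiewicz ¬ gives 1 − 0.01 = 0.99
~Q: Łukasiewicz ¬ gives 1 − 0.96 = 0.04
(~((Q & P) & ~R) -> ~Q): min(1, 1 − 0.99 + 0.04) = 0.05
~P: Łukasiewicz ¬ gives 1 − 0.43 = 0.57
(Q | ~P) = max(0.96, 0.57) = 0.96
(P -> Q): min(1, 1 − 0.43 + 0.96) = 1
~P: Łukasiewicz ¬ gives 1 − 0.43 = 0.57
((P -> Q) | ~P) = max(1, 0.57) = 1
((Q | ~P) -> ((P -> Q) | ~P)): min(1, 1 − 0.96 + 1) = 1
(Q -> ((Q | ~P) -> ((P -> Q) | ~P))): min(1, 1 − 0.96 + 1) = 1
((~((Q & P) & ~R) -> ~Q) -> (Q -> ((Q | ~P) -> ((P -> Q) | ~P)))): min(1, 1 − 0.05 + 1) = 1
~((~((Q & P) & ~R) -> ~Q) -> (Q -> ((Q | ~P) -> ((P -> Q) | ~P)))): Łukasiewicz ¬ gives 1 − 1 = 0

0.00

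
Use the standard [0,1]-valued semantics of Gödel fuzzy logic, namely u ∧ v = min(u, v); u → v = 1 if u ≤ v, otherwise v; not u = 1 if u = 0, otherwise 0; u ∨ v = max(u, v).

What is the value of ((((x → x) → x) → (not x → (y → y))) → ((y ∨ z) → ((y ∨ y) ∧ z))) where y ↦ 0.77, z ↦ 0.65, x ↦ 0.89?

(x → x): 0.89 ≤ 0.89, so result = 1
((x → x) → x): 1 > 0.89, so result = 0.89
not x: Gödel ¬ of 0.89 = 0 (operand ≠ 0)
(y → y): 0.77 ≤ 0.77, so result = 1
(not x → (y → y)): 0 ≤ 1, so result = 1
(((x → x) → x) → (not x → (y → y))): 0.89 ≤ 1, so result = 1
(y ∨ z) = max(0.77, 0.65) = 0.77
(y ∨ y) = max(0.77, 0.77) = 0.77
((y ∨ y) ∧ z) = min(0.77, 0.65) = 0.65
((y ∨ z) → ((y ∨ y) ∧ z)): 0.77 > 0.65, so result = 0.65
((((x → x) → x) → (not x → (y → y))) → ((y ∨ z) → ((y ∨ y) ∧ z))): 1 > 0.65, so result = 0.65

0.65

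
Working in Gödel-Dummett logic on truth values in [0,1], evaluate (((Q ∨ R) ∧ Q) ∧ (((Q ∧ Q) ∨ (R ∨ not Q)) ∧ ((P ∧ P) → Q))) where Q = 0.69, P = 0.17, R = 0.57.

(Q ∨ R) = max(0.69, 0.57) = 0.69
((Q ∨ R) ∧ Q) = min(0.69, 0.69) = 0.69
(Q ∧ Q) = min(0.69, 0.69) = 0.69
not Q: Gödel ¬ of 0.69 = 0 (operand ≠ 0)
(R ∨ not Q) = max(0.57, 0) = 0.57
((Q ∧ Q) ∨ (R ∨ not Q)) = max(0.69, 0.57) = 0.69
(P ∧ P) = min(0.17, 0.17) = 0.17
((P ∧ P) → Q): 0.17 ≤ 0.69, so result = 1
(((Q ∧ Q) ∨ (R ∨ not Q)) ∧ ((P ∧ P) → Q)) = min(0.69, 1) = 0.69
(((Q ∨ R) ∧ Q) ∧ (((Q ∧ Q) ∨ (R ∨ not Q)) ∧ ((P ∧ P) → Q))) = min(0.69, 0.69) = 0.69

0.69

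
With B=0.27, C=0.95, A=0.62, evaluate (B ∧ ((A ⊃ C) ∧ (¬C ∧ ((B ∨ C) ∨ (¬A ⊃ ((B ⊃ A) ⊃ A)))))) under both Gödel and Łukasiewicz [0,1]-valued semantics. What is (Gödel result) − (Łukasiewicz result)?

Gödel evaluation:
  (A ⊃ C): 0.62 ≤ 0.95, so result = 1
  ¬C: Gödel ¬ of 0.95 = 0 (operand ≠ 0)
  (B ∨ C) = max(0.27, 0.95) = 0.95
  ¬A: Gödel ¬ of 0.62 = 0 (operand ≠ 0)
  (B ⊃ A): 0.27 ≤ 0.62, so result = 1
  ((B ⊃ A) ⊃ A): 1 > 0.62, so result = 0.62
  (¬A ⊃ ((B ⊃ A) ⊃ A)): 0 ≤ 0.62, so result = 1
  ((B ∨ C) ∨ (¬A ⊃ ((B ⊃ A) ⊃ A))) = max(0.95, 1) = 1
  (¬C ∧ ((B ∨ C) ∨ (¬A ⊃ ((B ⊃ A) ⊃ A)))) = min(0, 1) = 0
  ((A ⊃ C) ∧ (¬C ∧ ((B ∨ C) ∨ (¬A ⊃ ((B ⊃ A) ⊃ A))))) = min(1, 0) = 0
  (B ∧ ((A ⊃ C) ∧ (¬C ∧ ((B ∨ C) ∨ (¬A ⊃ ((B ⊃ A) ⊃ A)))))) = min(0.27, 0) = 0
  Gödel value = 0
Łukasiewicz evaluation:
  (A ⊃ C): min(1, 1 − 0.62 + 0.95) = 1
  ¬C: Łukasiewicz ¬ gives 1 − 0.95 = 0.05
  (B ∨ C) = max(0.27, 0.95) = 0.95
  ¬A: Łukasiewicz ¬ gives 1 − 0.62 = 0.38
  (B ⊃ A): min(1, 1 − 0.27 + 0.62) = 1
  ((B ⊃ A) ⊃ A): min(1, 1 − 1 + 0.62) = 0.62
  (¬A ⊃ ((B ⊃ A) ⊃ A)): min(1, 1 − 0.38 + 0.62) = 1
  ((B ∨ C) ∨ (¬A ⊃ ((B ⊃ A) ⊃ A))) = max(0.95, 1) = 1
  (¬C ∧ ((B ∨ C) ∨ (¬A ⊃ ((B ⊃ A) ⊃ A)))) = min(0.05, 1) = 0.05
  ((A ⊃ C) ∧ (¬C ∧ ((B ∨ C) ∨ (¬A ⊃ ((B ⊃ A) ⊃ A))))) = min(1, 0.05) = 0.05
  (B ∧ ((A ⊃ C) ∧ (¬C ∧ ((B ∨ C) ∨ (¬A ⊃ ((B ⊃ A) ⊃ A)))))) = min(0.27, 0.05) = 0.05
  Łukasiewicz value = 0.05
Difference: 0 − 0.05 = -0.05

-0.05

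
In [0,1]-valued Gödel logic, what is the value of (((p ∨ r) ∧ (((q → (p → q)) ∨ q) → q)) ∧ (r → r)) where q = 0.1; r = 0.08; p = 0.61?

(p ∨ r) = max(0.61, 0.08) = 0.61
(p → q): 0.61 > 0.1, so result = 0.1
(q → (p → q)): 0.1 ≤ 0.1, so result = 1
((q → (p → q)) ∨ q) = max(1, 0.1) = 1
(((q → (p → q)) ∨ q) → q): 1 > 0.1, so result = 0.1
((p ∨ r) ∧ (((q → (p → q)) ∨ q) → q)) = min(0.61, 0.1) = 0.1
(r → r): 0.08 ≤ 0.08, so result = 1
(((p ∨ r) ∧ (((q → (p → q)) ∨ q) → q)) ∧ (r → r)) = min(0.1, 1) = 0.1

0.10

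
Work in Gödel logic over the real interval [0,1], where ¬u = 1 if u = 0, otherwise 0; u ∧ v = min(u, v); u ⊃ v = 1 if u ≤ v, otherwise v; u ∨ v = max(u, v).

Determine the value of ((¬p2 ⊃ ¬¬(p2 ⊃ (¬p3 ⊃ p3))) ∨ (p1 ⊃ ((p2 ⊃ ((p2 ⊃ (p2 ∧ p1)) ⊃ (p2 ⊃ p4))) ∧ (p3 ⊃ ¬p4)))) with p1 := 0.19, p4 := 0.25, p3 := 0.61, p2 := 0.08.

1.00

¬p2: Gödel ¬ of 0.08 = 0 (operand ≠ 0)
¬p3: Gödel ¬ of 0.61 = 0 (operand ≠ 0)
(¬p3 ⊃ p3): 0 ≤ 0.61, so result = 1
(p2 ⊃ (¬p3 ⊃ p3)): 0.08 ≤ 1, so result = 1
¬(p2 ⊃ (¬p3 ⊃ p3)): Gödel ¬ of 1 = 0 (operand ≠ 0)
¬¬(p2 ⊃ (¬p3 ⊃ p3)): Gödel ¬ of 0 = 1 (operand is 0)
(¬p2 ⊃ ¬¬(p2 ⊃ (¬p3 ⊃ p3))): 0 ≤ 1, so result = 1
(p2 ∧ p1) = min(0.08, 0.19) = 0.08
(p2 ⊃ (p2 ∧ p1)): 0.08 ≤ 0.08, so result = 1
(p2 ⊃ p4): 0.08 ≤ 0.25, so result = 1
((p2 ⊃ (p2 ∧ p1)) ⊃ (p2 ⊃ p4)): 1 ≤ 1, so result = 1
(p2 ⊃ ((p2 ⊃ (p2 ∧ p1)) ⊃ (p2 ⊃ p4))): 0.08 ≤ 1, so result = 1
¬p4: Gödel ¬ of 0.25 = 0 (operand ≠ 0)
(p3 ⊃ ¬p4): 0.61 > 0, so result = 0
((p2 ⊃ ((p2 ⊃ (p2 ∧ p1)) ⊃ (p2 ⊃ p4))) ∧ (p3 ⊃ ¬p4)) = min(1, 0) = 0
(p1 ⊃ ((p2 ⊃ ((p2 ⊃ (p2 ∧ p1)) ⊃ (p2 ⊃ p4))) ∧ (p3 ⊃ ¬p4))): 0.19 > 0, so result = 0
((¬p2 ⊃ ¬¬(p2 ⊃ (¬p3 ⊃ p3))) ∨ (p1 ⊃ ((p2 ⊃ ((p2 ⊃ (p2 ∧ p1)) ⊃ (p2 ⊃ p4))) ∧ (p3 ⊃ ¬p4)))) = max(1, 0) = 1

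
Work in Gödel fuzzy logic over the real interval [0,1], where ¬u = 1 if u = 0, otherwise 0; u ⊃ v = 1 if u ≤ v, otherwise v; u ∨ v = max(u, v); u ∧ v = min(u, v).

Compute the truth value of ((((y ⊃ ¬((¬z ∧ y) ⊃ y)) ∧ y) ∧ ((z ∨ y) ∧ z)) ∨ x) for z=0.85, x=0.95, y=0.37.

0.95

¬z: Gödel ¬ of 0.85 = 0 (operand ≠ 0)
(¬z ∧ y) = min(0, 0.37) = 0
((¬z ∧ y) ⊃ y): 0 ≤ 0.37, so result = 1
¬((¬z ∧ y) ⊃ y): Gödel ¬ of 1 = 0 (operand ≠ 0)
(y ⊃ ¬((¬z ∧ y) ⊃ y)): 0.37 > 0, so result = 0
((y ⊃ ¬((¬z ∧ y) ⊃ y)) ∧ y) = min(0, 0.37) = 0
(z ∨ y) = max(0.85, 0.37) = 0.85
((z ∨ y) ∧ z) = min(0.85, 0.85) = 0.85
(((y ⊃ ¬((¬z ∧ y) ⊃ y)) ∧ y) ∧ ((z ∨ y) ∧ z)) = min(0, 0.85) = 0
((((y ⊃ ¬((¬z ∧ y) ⊃ y)) ∧ y) ∧ ((z ∨ y) ∧ z)) ∨ x) = max(0, 0.95) = 0.95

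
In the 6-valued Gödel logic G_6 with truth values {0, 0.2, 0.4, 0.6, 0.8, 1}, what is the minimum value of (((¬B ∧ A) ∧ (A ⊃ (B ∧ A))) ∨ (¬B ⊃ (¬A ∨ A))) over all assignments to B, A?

The minimum is attained at B = 0, A = 0.2:
  ¬B: Gödel ¬ of 0 = 1 (operand is 0)
  (¬B ∧ A) = min(1, 0.2) = 0.2
  (B ∧ A) = min(0, 0.2) = 0
  (A ⊃ (B ∧ A)): 0.2 > 0, so result = 0
  ((¬B ∧ A) ∧ (A ⊃ (B ∧ A))) = min(0.2, 0) = 0
  ¬B: Gödel ¬ of 0 = 1 (operand is 0)
  ¬A: Gödel ¬ of 0.2 = 0 (operand ≠ 0)
  (¬A ∨ A) = max(0, 0.2) = 0.2
  (¬B ⊃ (¬A ∨ A)): 1 > 0.2, so result = 0.2
  (((¬B ∧ A) ∧ (A ⊃ (B ∧ A))) ∨ (¬B ⊃ (¬A ∨ A))) = max(0, 0.2) = 0.2
Checking all 36 assignments confirms none give a value below 0.20.

0.20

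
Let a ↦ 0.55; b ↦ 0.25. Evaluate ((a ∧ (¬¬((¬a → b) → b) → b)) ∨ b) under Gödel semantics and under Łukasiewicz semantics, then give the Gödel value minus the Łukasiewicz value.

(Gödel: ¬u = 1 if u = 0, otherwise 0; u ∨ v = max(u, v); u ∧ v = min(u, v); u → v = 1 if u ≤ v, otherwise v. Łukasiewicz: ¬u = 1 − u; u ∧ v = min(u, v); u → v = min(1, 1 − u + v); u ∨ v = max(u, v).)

-0.30

Gödel evaluation:
  ¬a: Gödel ¬ of 0.55 = 0 (operand ≠ 0)
  (¬a → b): 0 ≤ 0.25, so result = 1
  ((¬a → b) → b): 1 > 0.25, so result = 0.25
  ¬((¬a → b) → b): Gödel ¬ of 0.25 = 0 (operand ≠ 0)
  ¬¬((¬a → b) → b): Gödel ¬ of 0 = 1 (operand is 0)
  (¬¬((¬a → b) → b) → b): 1 > 0.25, so result = 0.25
  (a ∧ (¬¬((¬a → b) → b) → b)) = min(0.55, 0.25) = 0.25
  ((a ∧ (¬¬((¬a → b) → b) → b)) ∨ b) = max(0.25, 0.25) = 0.25
  Gödel value = 0.25
Łukasiewicz evaluation:
  ¬a: Łukasiewicz ¬ gives 1 − 0.55 = 0.45
  (¬a → b): min(1, 1 − 0.45 + 0.25) = 0.8
  ((¬a → b) → b): min(1, 1 − 0.8 + 0.25) = 0.45
  ¬((¬a → b) → b): Łukasiewicz ¬ gives 1 − 0.45 = 0.55
  ¬¬((¬a → b) → b): Łukasiewicz ¬ gives 1 − 0.55 = 0.45
  (¬¬((¬a → b) → b) → b): min(1, 1 − 0.45 + 0.25) = 0.8
  (a ∧ (¬¬((¬a → b) → b) → b)) = min(0.55, 0.8) = 0.55
  ((a ∧ (¬¬((¬a → b) → b) → b)) ∨ b) = max(0.55, 0.25) = 0.55
  Łukasiewicz value = 0.55
Difference: 0.25 − 0.55 = -0.30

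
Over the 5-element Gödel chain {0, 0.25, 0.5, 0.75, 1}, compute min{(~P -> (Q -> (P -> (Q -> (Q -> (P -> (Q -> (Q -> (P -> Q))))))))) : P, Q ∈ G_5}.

1.00

Every assignment gives 1. For instance at P = 0, Q = 0:
  ~P: Gödel ¬ of 0 = 1 (operand is 0)
  (P -> Q): 0 ≤ 0, so result = 1
  (Q -> (P -> Q)): 0 ≤ 1, so result = 1
  (Q -> (Q -> (P -> Q))): 0 ≤ 1, so result = 1
  (P -> (Q -> (Q -> (P -> Q)))): 0 ≤ 1, so result = 1
  (Q -> (P -> (Q -> (Q -> (P -> Q))))): 0 ≤ 1, so result = 1
  (Q -> (Q -> (P -> (Q -> (Q -> (P -> Q)))))): 0 ≤ 1, so result = 1
  (P -> (Q -> (Q -> (P -> (Q -> (Q -> (P -> Q))))))): 0 ≤ 1, so result = 1
  (Q -> (P -> (Q -> (Q -> (P -> (Q -> (Q -> (P -> Q)))))))): 0 ≤ 1, so result = 1
  (~P -> (Q -> (P -> (Q -> (Q -> (P -> (Q -> (Q -> (P -> Q))))))))): 1 ≤ 1, so result = 1
All 25 assignments give value 1 — the formula is a G_5-tautology.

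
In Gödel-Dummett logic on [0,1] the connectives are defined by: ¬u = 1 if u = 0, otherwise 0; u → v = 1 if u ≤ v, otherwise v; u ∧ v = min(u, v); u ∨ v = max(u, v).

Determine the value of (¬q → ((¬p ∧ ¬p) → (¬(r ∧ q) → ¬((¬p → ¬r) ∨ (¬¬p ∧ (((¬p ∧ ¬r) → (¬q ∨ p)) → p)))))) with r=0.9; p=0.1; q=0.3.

¬q: Gödel ¬ of 0.3 = 0 (operand ≠ 0)
¬p: Gödel ¬ of 0.1 = 0 (operand ≠ 0)
¬p: Gödel ¬ of 0.1 = 0 (operand ≠ 0)
(¬p ∧ ¬p) = min(0, 0) = 0
(r ∧ q) = min(0.9, 0.3) = 0.3
¬(r ∧ q): Gödel ¬ of 0.3 = 0 (operand ≠ 0)
¬p: Gödel ¬ of 0.1 = 0 (operand ≠ 0)
¬r: Gödel ¬ of 0.9 = 0 (operand ≠ 0)
(¬p → ¬r): 0 ≤ 0, so result = 1
¬p: Gödel ¬ of 0.1 = 0 (operand ≠ 0)
¬¬p: Gödel ¬ of 0 = 1 (operand is 0)
¬p: Gödel ¬ of 0.1 = 0 (operand ≠ 0)
¬r: Gödel ¬ of 0.9 = 0 (operand ≠ 0)
(¬p ∧ ¬r) = min(0, 0) = 0
¬q: Gödel ¬ of 0.3 = 0 (operand ≠ 0)
(¬q ∨ p) = max(0, 0.1) = 0.1
((¬p ∧ ¬r) → (¬q ∨ p)): 0 ≤ 0.1, so result = 1
(((¬p ∧ ¬r) → (¬q ∨ p)) → p): 1 > 0.1, so result = 0.1
(¬¬p ∧ (((¬p ∧ ¬r) → (¬q ∨ p)) → p)) = min(1, 0.1) = 0.1
((¬p → ¬r) ∨ (¬¬p ∧ (((¬p ∧ ¬r) → (¬q ∨ p)) → p))) = max(1, 0.1) = 1
¬((¬p → ¬r) ∨ (¬¬p ∧ (((¬p ∧ ¬r) → (¬q ∨ p)) → p))): Gödel ¬ of 1 = 0 (operand ≠ 0)
(¬(r ∧ q) → ¬((¬p → ¬r) ∨ (¬¬p ∧ (((¬p ∧ ¬r) → (¬q ∨ p)) → p)))): 0 ≤ 0, so result = 1
((¬p ∧ ¬p) → (¬(r ∧ q) → ¬((¬p → ¬r) ∨ (¬¬p ∧ (((¬p ∧ ¬r) → (¬q ∨ p)) → p))))): 0 ≤ 1, so result = 1
(¬q → ((¬p ∧ ¬p) → (¬(r ∧ q) → ¬((¬p → ¬r) ∨ (¬¬p ∧ (((¬p ∧ ¬r) → (¬q ∨ p)) → p)))))): 0 ≤ 1, so result = 1

1.00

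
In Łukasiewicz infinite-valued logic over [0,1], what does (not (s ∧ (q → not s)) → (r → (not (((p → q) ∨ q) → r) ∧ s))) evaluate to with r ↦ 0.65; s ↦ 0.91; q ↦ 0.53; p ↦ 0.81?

0.98

not s: Łukasiewicz ¬ gives 1 − 0.91 = 0.09
(q → not s): min(1, 1 − 0.53 + 0.09) = 0.56
(s ∧ (q → not s)) = min(0.91, 0.56) = 0.56
not (s ∧ (q → not s)): Łukasiewicz ¬ gives 1 − 0.56 = 0.44
(p → q): min(1, 1 − 0.81 + 0.53) = 0.72
((p → q) ∨ q) = max(0.72, 0.53) = 0.72
(((p → q) ∨ q) → r): min(1, 1 − 0.72 + 0.65) = 0.93
not (((p → q) ∨ q) → r): Łukasiewicz ¬ gives 1 − 0.93 = 0.07
(not (((p → q) ∨ q) → r) ∧ s) = min(0.07, 0.91) = 0.07
(r → (not (((p → q) ∨ q) → r) ∧ s)): min(1, 1 − 0.65 + 0.07) = 0.42
(not (s ∧ (q → not s)) → (r → (not (((p → q) ∨ q) → r) ∧ s))): min(1, 1 − 0.44 + 0.42) = 0.98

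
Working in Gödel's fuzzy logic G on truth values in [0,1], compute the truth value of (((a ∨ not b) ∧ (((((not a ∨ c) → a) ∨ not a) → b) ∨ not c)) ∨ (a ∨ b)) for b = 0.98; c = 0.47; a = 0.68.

not b: Gödel ¬ of 0.98 = 0 (operand ≠ 0)
(a ∨ not b) = max(0.68, 0) = 0.68
not a: Gödel ¬ of 0.68 = 0 (operand ≠ 0)
(not a ∨ c) = max(0, 0.47) = 0.47
((not a ∨ c) → a): 0.47 ≤ 0.68, so result = 1
not a: Gödel ¬ of 0.68 = 0 (operand ≠ 0)
(((not a ∨ c) → a) ∨ not a) = max(1, 0) = 1
((((not a ∨ c) → a) ∨ not a) → b): 1 > 0.98, so result = 0.98
not c: Gödel ¬ of 0.47 = 0 (operand ≠ 0)
(((((not a ∨ c) → a) ∨ not a) → b) ∨ not c) = max(0.98, 0) = 0.98
((a ∨ not b) ∧ (((((not a ∨ c) → a) ∨ not a) → b) ∨ not c)) = min(0.68, 0.98) = 0.68
(a ∨ b) = max(0.68, 0.98) = 0.98
(((a ∨ not b) ∧ (((((not a ∨ c) → a) ∨ not a) → b) ∨ not c)) ∨ (a ∨ b)) = max(0.68, 0.98) = 0.98

0.98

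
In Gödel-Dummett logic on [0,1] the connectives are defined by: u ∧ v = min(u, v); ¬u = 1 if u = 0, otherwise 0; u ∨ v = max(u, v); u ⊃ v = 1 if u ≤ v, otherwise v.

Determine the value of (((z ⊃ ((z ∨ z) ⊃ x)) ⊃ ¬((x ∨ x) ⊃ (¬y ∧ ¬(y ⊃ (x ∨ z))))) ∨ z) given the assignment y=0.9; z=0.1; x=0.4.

1.00

(z ∨ z) = max(0.1, 0.1) = 0.1
((z ∨ z) ⊃ x): 0.1 ≤ 0.4, so result = 1
(z ⊃ ((z ∨ z) ⊃ x)): 0.1 ≤ 1, so result = 1
(x ∨ x) = max(0.4, 0.4) = 0.4
¬y: Gödel ¬ of 0.9 = 0 (operand ≠ 0)
(x ∨ z) = max(0.4, 0.1) = 0.4
(y ⊃ (x ∨ z)): 0.9 > 0.4, so result = 0.4
¬(y ⊃ (x ∨ z)): Gödel ¬ of 0.4 = 0 (operand ≠ 0)
(¬y ∧ ¬(y ⊃ (x ∨ z))) = min(0, 0) = 0
((x ∨ x) ⊃ (¬y ∧ ¬(y ⊃ (x ∨ z)))): 0.4 > 0, so result = 0
¬((x ∨ x) ⊃ (¬y ∧ ¬(y ⊃ (x ∨ z)))): Gödel ¬ of 0 = 1 (operand is 0)
((z ⊃ ((z ∨ z) ⊃ x)) ⊃ ¬((x ∨ x) ⊃ (¬y ∧ ¬(y ⊃ (x ∨ z))))): 1 ≤ 1, so result = 1
(((z ⊃ ((z ∨ z) ⊃ x)) ⊃ ¬((x ∨ x) ⊃ (¬y ∧ ¬(y ⊃ (x ∨ z))))) ∨ z) = max(1, 0.1) = 1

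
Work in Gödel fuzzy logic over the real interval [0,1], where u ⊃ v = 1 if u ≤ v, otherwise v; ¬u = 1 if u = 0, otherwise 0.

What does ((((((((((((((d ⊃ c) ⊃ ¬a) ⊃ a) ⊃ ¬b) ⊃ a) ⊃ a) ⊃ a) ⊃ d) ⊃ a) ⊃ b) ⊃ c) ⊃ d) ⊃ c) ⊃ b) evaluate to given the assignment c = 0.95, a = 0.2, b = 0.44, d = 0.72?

0.44

(d ⊃ c): 0.72 ≤ 0.95, so result = 1
¬a: Gödel ¬ of 0.2 = 0 (operand ≠ 0)
((d ⊃ c) ⊃ ¬a): 1 > 0, so result = 0
(((d ⊃ c) ⊃ ¬a) ⊃ a): 0 ≤ 0.2, so result = 1
¬b: Gödel ¬ of 0.44 = 0 (operand ≠ 0)
((((d ⊃ c) ⊃ ¬a) ⊃ a) ⊃ ¬b): 1 > 0, so result = 0
(((((d ⊃ c) ⊃ ¬a) ⊃ a) ⊃ ¬b) ⊃ a): 0 ≤ 0.2, so result = 1
((((((d ⊃ c) ⊃ ¬a) ⊃ a) ⊃ ¬b) ⊃ a) ⊃ a): 1 > 0.2, so result = 0.2
(((((((d ⊃ c) ⊃ ¬a) ⊃ a) ⊃ ¬b) ⊃ a) ⊃ a) ⊃ a): 0.2 ≤ 0.2, so result = 1
((((((((d ⊃ c) ⊃ ¬a) ⊃ a) ⊃ ¬b) ⊃ a) ⊃ a) ⊃ a) ⊃ d): 1 > 0.72, so result = 0.72
(((((((((d ⊃ c) ⊃ ¬a) ⊃ a) ⊃ ¬b) ⊃ a) ⊃ a) ⊃ a) ⊃ d) ⊃ a): 0.72 > 0.2, so result = 0.2
((((((((((d ⊃ c) ⊃ ¬a) ⊃ a) ⊃ ¬b) ⊃ a) ⊃ a) ⊃ a) ⊃ d) ⊃ a) ⊃ b): 0.2 ≤ 0.44, so result = 1
(((((((((((d ⊃ c) ⊃ ¬a) ⊃ a) ⊃ ¬b) ⊃ a) ⊃ a) ⊃ a) ⊃ d) ⊃ a) ⊃ b) ⊃ c): 1 > 0.95, so result = 0.95
((((((((((((d ⊃ c) ⊃ ¬a) ⊃ a) ⊃ ¬b) ⊃ a) ⊃ a) ⊃ a) ⊃ d) ⊃ a) ⊃ b) ⊃ c) ⊃ d): 0.95 > 0.72, so result = 0.72
(((((((((((((d ⊃ c) ⊃ ¬a) ⊃ a) ⊃ ¬b) ⊃ a) ⊃ a) ⊃ a) ⊃ d) ⊃ a) ⊃ b) ⊃ c) ⊃ d) ⊃ c): 0.72 ≤ 0.95, so result = 1
((((((((((((((d ⊃ c) ⊃ ¬a) ⊃ a) ⊃ ¬b) ⊃ a) ⊃ a) ⊃ a) ⊃ d) ⊃ a) ⊃ b) ⊃ c) ⊃ d) ⊃ c) ⊃ b): 1 > 0.44, so result = 0.44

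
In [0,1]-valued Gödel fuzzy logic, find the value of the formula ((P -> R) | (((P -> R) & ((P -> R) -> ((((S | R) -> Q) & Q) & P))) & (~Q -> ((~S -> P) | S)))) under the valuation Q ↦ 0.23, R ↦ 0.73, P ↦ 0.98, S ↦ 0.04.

0.73

(P -> R): 0.98 > 0.73, so result = 0.73
(P -> R): 0.98 > 0.73, so result = 0.73
(P -> R): 0.98 > 0.73, so result = 0.73
(S | R) = max(0.04, 0.73) = 0.73
((S | R) -> Q): 0.73 > 0.23, so result = 0.23
(((S | R) -> Q) & Q) = min(0.23, 0.23) = 0.23
((((S | R) -> Q) & Q) & P) = min(0.23, 0.98) = 0.23
((P -> R) -> ((((S | R) -> Q) & Q) & P)): 0.73 > 0.23, so result = 0.23
((P -> R) & ((P -> R) -> ((((S | R) -> Q) & Q) & P))) = min(0.73, 0.23) = 0.23
~Q: Gödel ¬ of 0.23 = 0 (operand ≠ 0)
~S: Gödel ¬ of 0.04 = 0 (operand ≠ 0)
(~S -> P): 0 ≤ 0.98, so result = 1
((~S -> P) | S) = max(1, 0.04) = 1
(~Q -> ((~S -> P) | S)): 0 ≤ 1, so result = 1
(((P -> R) & ((P -> R) -> ((((S | R) -> Q) & Q) & P))) & (~Q -> ((~S -> P) | S))) = min(0.23, 1) = 0.23
((P -> R) | (((P -> R) & ((P -> R) -> ((((S | R) -> Q) & Q) & P))) & (~Q -> ((~S -> P) | S)))) = max(0.73, 0.23) = 0.73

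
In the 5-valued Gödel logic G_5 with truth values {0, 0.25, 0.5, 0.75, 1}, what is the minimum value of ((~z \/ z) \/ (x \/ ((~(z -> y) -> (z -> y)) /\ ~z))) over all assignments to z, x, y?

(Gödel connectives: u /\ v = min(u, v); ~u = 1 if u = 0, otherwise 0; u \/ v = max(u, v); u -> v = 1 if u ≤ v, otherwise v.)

The minimum is attained at z = 0.25, x = 0, y = 0:
  ~z: Gödel ¬ of 0.25 = 0 (operand ≠ 0)
  (~z \/ z) = max(0, 0.25) = 0.25
  (z -> y): 0.25 > 0, so result = 0
  ~(z -> y): Gödel ¬ of 0 = 1 (operand is 0)
  (z -> y): 0.25 > 0, so result = 0
  (~(z -> y) -> (z -> y)): 1 > 0, so result = 0
  ~z: Gödel ¬ of 0.25 = 0 (operand ≠ 0)
  ((~(z -> y) -> (z -> y)) /\ ~z) = min(0, 0) = 0
  (x \/ ((~(z -> y) -> (z -> y)) /\ ~z)) = max(0, 0) = 0
  ((~z \/ z) \/ (x \/ ((~(z -> y) -> (z -> y)) /\ ~z))) = max(0.25, 0) = 0.25
Checking all 125 assignments confirms none give a value below 0.25.

0.25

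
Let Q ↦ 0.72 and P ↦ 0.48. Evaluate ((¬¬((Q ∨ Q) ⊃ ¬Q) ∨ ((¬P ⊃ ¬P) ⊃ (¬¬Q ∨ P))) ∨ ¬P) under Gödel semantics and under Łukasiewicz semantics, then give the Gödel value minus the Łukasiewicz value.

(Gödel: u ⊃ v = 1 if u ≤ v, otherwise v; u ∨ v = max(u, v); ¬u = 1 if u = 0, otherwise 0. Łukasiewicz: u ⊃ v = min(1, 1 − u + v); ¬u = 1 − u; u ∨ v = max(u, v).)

Gödel evaluation:
  (Q ∨ Q) = max(0.72, 0.72) = 0.72
  ¬Q: Gödel ¬ of 0.72 = 0 (operand ≠ 0)
  ((Q ∨ Q) ⊃ ¬Q): 0.72 > 0, so result = 0
  ¬((Q ∨ Q) ⊃ ¬Q): Gödel ¬ of 0 = 1 (operand is 0)
  ¬¬((Q ∨ Q) ⊃ ¬Q): Gödel ¬ of 1 = 0 (operand ≠ 0)
  ¬P: Gödel ¬ of 0.48 = 0 (operand ≠ 0)
  ¬P: Gödel ¬ of 0.48 = 0 (operand ≠ 0)
  (¬P ⊃ ¬P): 0 ≤ 0, so result = 1
  ¬Q: Gödel ¬ of 0.72 = 0 (operand ≠ 0)
  ¬¬Q: Gödel ¬ of 0 = 1 (operand is 0)
  (¬¬Q ∨ P) = max(1, 0.48) = 1
  ((¬P ⊃ ¬P) ⊃ (¬¬Q ∨ P)): 1 ≤ 1, so result = 1
  (¬¬((Q ∨ Q) ⊃ ¬Q) ∨ ((¬P ⊃ ¬P) ⊃ (¬¬Q ∨ P))) = max(0, 1) = 1
  ¬P: Gödel ¬ of 0.48 = 0 (operand ≠ 0)
  ((¬¬((Q ∨ Q) ⊃ ¬Q) ∨ ((¬P ⊃ ¬P) ⊃ (¬¬Q ∨ P))) ∨ ¬P) = max(1, 0) = 1
  Gödel value = 1
Łukasiewicz evaluation:
  (Q ∨ Q) = max(0.72, 0.72) = 0.72
  ¬Q: Łukasiewicz ¬ gives 1 − 0.72 = 0.28
  ((Q ∨ Q) ⊃ ¬Q): min(1, 1 − 0.72 + 0.28) = 0.56
  ¬((Q ∨ Q) ⊃ ¬Q): Łukasiewicz ¬ gives 1 − 0.56 = 0.44
  ¬¬((Q ∨ Q) ⊃ ¬Q): Łukasiewicz ¬ gives 1 − 0.44 = 0.56
  ¬P: Łukasiewicz ¬ gives 1 − 0.48 = 0.52
  ¬P: Łukasiewicz ¬ gives 1 − 0.48 = 0.52
  (¬P ⊃ ¬P): min(1, 1 − 0.52 + 0.52) = 1
  ¬Q: Łukasiewicz ¬ gives 1 − 0.72 = 0.28
  ¬¬Q: Łukasiewicz ¬ gives 1 − 0.28 = 0.72
  (¬¬Q ∨ P) = max(0.72, 0.48) = 0.72
  ((¬P ⊃ ¬P) ⊃ (¬¬Q ∨ P)): min(1, 1 − 1 + 0.72) = 0.72
  (¬¬((Q ∨ Q) ⊃ ¬Q) ∨ ((¬P ⊃ ¬P) ⊃ (¬¬Q ∨ P))) = max(0.56, 0.72) = 0.72
  ¬P: Łukasiewicz ¬ gives 1 − 0.48 = 0.52
  ((¬¬((Q ∨ Q) ⊃ ¬Q) ∨ ((¬P ⊃ ¬P) ⊃ (¬¬Q ∨ P))) ∨ ¬P) = max(0.72, 0.52) = 0.72
  Łukasiewicz value = 0.72
Difference: 1 − 0.72 = 0.28

0.28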